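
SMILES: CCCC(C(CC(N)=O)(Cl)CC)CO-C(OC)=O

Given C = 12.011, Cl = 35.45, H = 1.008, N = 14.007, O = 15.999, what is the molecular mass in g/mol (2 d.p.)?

279.76

Molecular formula: C12H22ClNO4.
M = 12×12.011 + 1×35.45 + 22×1.008 + 1×14.007 + 4×15.999 = 279.76 g/mol.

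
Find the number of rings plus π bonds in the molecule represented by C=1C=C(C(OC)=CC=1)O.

Molecular formula from the SMILES: C7H8O2.
DoU = (2C + 2 + N − H − X)/2 = (2·7 + 2 + 0 − 8 − 0)/2 = 8/2 = 4.
(Structurally: 1 ring(s) + 3 π bond(s) = 4.)

4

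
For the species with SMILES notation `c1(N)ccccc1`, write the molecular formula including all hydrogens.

Heavy atoms from the SMILES: 6 C, 1 N.
Implicit hydrogens by atom environment:
  5 × C (aromatic): 1 H each → 5
  1 × C (aromatic): no H
  1 × N: 2 H
  Total hydrogens = 7.
Molecular formula: C6H7N

C6H7N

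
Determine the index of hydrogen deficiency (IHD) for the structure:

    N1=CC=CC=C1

Molecular formula from the SMILES: C5H5N.
DoU = (2C + 2 + N − H − X)/2 = (2·5 + 2 + 1 − 5 − 0)/2 = 8/2 = 4.
(Structurally: 1 ring(s) + 3 π bond(s) = 4.)

4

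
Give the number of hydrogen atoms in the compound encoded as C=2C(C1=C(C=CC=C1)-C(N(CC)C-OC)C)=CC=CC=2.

23

Hydrogens are implicit in SMILES; fill each atom to its normal valence:
  9 × C (aromatic): 1 H each → 9
  3 × C: 3 H each → 9
  3 × C (aromatic): no H
  2 × C: 2 H each → 4
  1 × C: 1 H
  1 × N: no H
  1 × O: no H
  Total hydrogens = 23.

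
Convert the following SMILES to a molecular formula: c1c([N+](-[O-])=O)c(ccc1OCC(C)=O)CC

C11H13NO4

Heavy atoms from the SMILES: 11 C, 1 N, 4 O.
Implicit hydrogens by atom environment:
  3 × C (aromatic): 1 H each → 3
  3 × C (aromatic): no H
  3 × O: no H
  2 × C: 3 H each → 6
  2 × C: 2 H each → 4
  1 × C: no H
  1 × N (charge +1): no H
  1 × O (charge -1): no H
  Total hydrogens = 13.
Molecular formula: C11H13NO4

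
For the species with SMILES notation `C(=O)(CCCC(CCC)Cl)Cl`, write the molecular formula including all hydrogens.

C8H14Cl2O

Heavy atoms from the SMILES: 8 C, 2 Cl, 1 O.
Implicit hydrogens by atom environment:
  5 × C: 2 H each → 10
  2 × Cl: no H
  1 × C: 3 H
  1 × C: 1 H
  1 × C: no H
  1 × O: no H
  Total hydrogens = 14.
Molecular formula: C8H14Cl2O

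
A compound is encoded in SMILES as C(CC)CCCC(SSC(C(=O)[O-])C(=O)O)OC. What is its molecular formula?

Heavy atoms from the SMILES: 11 C, 5 O, 2 S.
Implicit hydrogens by atom environment:
  5 × C: 2 H each → 10
  3 × O: no H
  2 × C: 3 H each → 6
  2 × C: 1 H each → 2
  2 × C: no H
  2 × S: no H
  1 × O: 1 H
  1 × O (charge -1): no H
  Total hydrogens = 19.
Net charge -1.
Molecular formula: C11H19O5S2-

C11H19O5S2-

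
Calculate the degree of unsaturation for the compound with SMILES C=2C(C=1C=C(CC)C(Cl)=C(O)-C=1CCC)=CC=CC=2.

Molecular formula from the SMILES: C17H19ClO.
DoU = (2C + 2 + N − H − X)/2 = (2·17 + 2 + 0 − 19 − 1)/2 = 16/2 = 8.
(Structurally: 2 ring(s) + 6 π bond(s) = 8.)

8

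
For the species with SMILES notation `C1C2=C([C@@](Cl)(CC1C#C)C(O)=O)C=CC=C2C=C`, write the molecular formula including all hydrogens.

C15H13ClO2

Heavy atoms from the SMILES: 15 C, 1 Cl, 2 O.
Implicit hydrogens by atom environment:
  3 × C: 2 H each → 6
  3 × C (aromatic): 1 H each → 3
  3 × C: 1 H each → 3
  3 × C (aromatic): no H
  3 × C: no H
  1 × Cl: no H
  1 × O: 1 H
  1 × O: no H
  Total hydrogens = 13.
Molecular formula: C15H13ClO2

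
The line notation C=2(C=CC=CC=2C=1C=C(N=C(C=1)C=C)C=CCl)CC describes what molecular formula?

C17H16ClN

Heavy atoms from the SMILES: 17 C, 1 Cl, 1 N.
Implicit hydrogens by atom environment:
  6 × C (aromatic): 1 H each → 6
  5 × C (aromatic): no H
  3 × C: 1 H each → 3
  2 × C: 2 H each → 4
  1 × C: 3 H
  1 × Cl: no H
  1 × N (aromatic): no H
  Total hydrogens = 16.
Molecular formula: C17H16ClN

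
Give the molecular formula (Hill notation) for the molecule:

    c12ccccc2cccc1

Heavy atoms from the SMILES: 10 C.
Implicit hydrogens by atom environment:
  8 × C (aromatic): 1 H each → 8
  2 × C (aromatic): no H
  Total hydrogens = 8.
Molecular formula: C10H8

C10H8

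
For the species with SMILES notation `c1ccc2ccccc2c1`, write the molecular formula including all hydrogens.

C10H8

Heavy atoms from the SMILES: 10 C.
Implicit hydrogens by atom environment:
  8 × C (aromatic): 1 H each → 8
  2 × C (aromatic): no H
  Total hydrogens = 8.
Molecular formula: C10H8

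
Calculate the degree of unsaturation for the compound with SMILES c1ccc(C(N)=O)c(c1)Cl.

5

Molecular formula from the SMILES: C7H6ClNO.
DoU = (2C + 2 + N − H − X)/2 = (2·7 + 2 + 1 − 6 − 1)/2 = 10/2 = 5.
(Structurally: 1 ring(s) + 4 π bond(s) = 5.)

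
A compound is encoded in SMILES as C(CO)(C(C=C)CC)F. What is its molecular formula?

C7H13FO

Heavy atoms from the SMILES: 7 C, 1 F, 1 O.
Implicit hydrogens by atom environment:
  3 × C: 2 H each → 6
  3 × C: 1 H each → 3
  1 × C: 3 H
  1 × F: no H
  1 × O: 1 H
  Total hydrogens = 13.
Molecular formula: C7H13FO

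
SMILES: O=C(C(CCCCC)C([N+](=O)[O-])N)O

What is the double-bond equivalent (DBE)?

2

Molecular formula from the SMILES: C8H16N2O4.
DoU = (2C + 2 + N − H − X)/2 = (2·8 + 2 + 2 − 16 − 0)/2 = 4/2 = 2.
(Structurally: 0 ring(s) + 2 π bond(s) = 2.)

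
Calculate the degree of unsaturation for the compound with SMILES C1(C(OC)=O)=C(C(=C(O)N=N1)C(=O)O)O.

6

Molecular formula from the SMILES: C7H6N2O6.
DoU = (2C + 2 + N − H − X)/2 = (2·7 + 2 + 2 − 6 − 0)/2 = 12/2 = 6.
(Structurally: 1 ring(s) + 5 π bond(s) = 6.)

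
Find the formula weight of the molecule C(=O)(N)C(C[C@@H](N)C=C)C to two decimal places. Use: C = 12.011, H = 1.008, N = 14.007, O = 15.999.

Molecular formula: C7H14N2O.
M = 7×12.011 + 14×1.008 + 2×14.007 + 1×15.999 = 142.20 g/mol.

142.20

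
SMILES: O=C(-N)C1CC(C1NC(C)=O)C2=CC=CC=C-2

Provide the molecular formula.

Heavy atoms from the SMILES: 13 C, 2 N, 2 O.
Implicit hydrogens by atom environment:
  5 × C (aromatic): 1 H each → 5
  3 × C: 1 H each → 3
  2 × C: no H
  2 × O: no H
  1 × C: 3 H
  1 × C: 2 H
  1 × C (aromatic): no H
  1 × N: 2 H
  1 × N: 1 H
  Total hydrogens = 16.
Molecular formula: C13H16N2O2

C13H16N2O2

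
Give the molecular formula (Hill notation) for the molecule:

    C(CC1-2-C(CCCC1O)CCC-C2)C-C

C14H26O

Heavy atoms from the SMILES: 14 C, 1 O.
Implicit hydrogens by atom environment:
  10 × C: 2 H each → 20
  2 × C: 1 H each → 2
  1 × C: 3 H
  1 × C: no H
  1 × O: 1 H
  Total hydrogens = 26.
Molecular formula: C14H26O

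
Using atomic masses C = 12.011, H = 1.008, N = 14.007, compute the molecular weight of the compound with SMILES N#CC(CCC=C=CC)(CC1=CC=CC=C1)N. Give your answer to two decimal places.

Molecular formula: C15H18N2.
M = 15×12.011 + 18×1.008 + 2×14.007 = 226.32 g/mol.

226.32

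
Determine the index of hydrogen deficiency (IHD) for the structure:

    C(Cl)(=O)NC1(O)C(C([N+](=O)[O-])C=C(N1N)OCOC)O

Molecular formula from the SMILES: C8H13ClN4O7.
DoU = (2C + 2 + N − H − X)/2 = (2·8 + 2 + 4 − 13 − 1)/2 = 8/2 = 4.
(Structurally: 1 ring(s) + 3 π bond(s) = 4.)

4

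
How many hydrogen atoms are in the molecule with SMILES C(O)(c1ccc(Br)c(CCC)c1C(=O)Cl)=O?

10

Hydrogens are implicit in SMILES; fill each atom to its normal valence:
  4 × C (aromatic): no H
  2 × C: 2 H each → 4
  2 × C (aromatic): 1 H each → 2
  2 × C: no H
  2 × O: no H
  1 × Br: no H
  1 × C: 3 H
  1 × Cl: no H
  1 × O: 1 H
  Total hydrogens = 10.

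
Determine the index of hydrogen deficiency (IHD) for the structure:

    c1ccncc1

Molecular formula from the SMILES: C5H5N.
DoU = (2C + 2 + N − H − X)/2 = (2·5 + 2 + 1 − 5 − 0)/2 = 8/2 = 4.
(Structurally: 1 ring(s) + 3 π bond(s) = 4.)

4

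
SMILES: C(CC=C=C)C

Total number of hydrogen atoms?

10

Hydrogens are implicit in SMILES; fill each atom to its normal valence:
  3 × C: 2 H each → 6
  1 × C: 3 H
  1 × C: 1 H
  1 × C: no H
  Total hydrogens = 10.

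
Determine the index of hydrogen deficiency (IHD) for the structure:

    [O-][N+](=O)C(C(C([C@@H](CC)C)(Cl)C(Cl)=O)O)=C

3

Molecular formula from the SMILES: C9H13Cl2NO4.
DoU = (2C + 2 + N − H − X)/2 = (2·9 + 2 + 1 − 13 − 2)/2 = 6/2 = 3.
(Structurally: 0 ring(s) + 3 π bond(s) = 3.)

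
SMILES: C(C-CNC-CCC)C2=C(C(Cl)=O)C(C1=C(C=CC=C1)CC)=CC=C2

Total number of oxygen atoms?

The symbol for oxygen appears 1 time in the SMILES.

1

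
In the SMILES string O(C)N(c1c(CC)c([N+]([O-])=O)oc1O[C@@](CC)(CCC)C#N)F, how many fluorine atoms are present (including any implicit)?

1

The symbol for fluorine appears 1 time in the SMILES.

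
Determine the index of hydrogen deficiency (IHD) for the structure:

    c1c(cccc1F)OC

4

Molecular formula from the SMILES: C7H7FO.
DoU = (2C + 2 + N − H − X)/2 = (2·7 + 2 + 0 − 7 − 1)/2 = 8/2 = 4.
(Structurally: 1 ring(s) + 3 π bond(s) = 4.)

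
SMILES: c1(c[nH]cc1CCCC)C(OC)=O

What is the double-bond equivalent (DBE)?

4

Molecular formula from the SMILES: C10H15NO2.
DoU = (2C + 2 + N − H − X)/2 = (2·10 + 2 + 1 − 15 − 0)/2 = 8/2 = 4.
(Structurally: 1 ring(s) + 3 π bond(s) = 4.)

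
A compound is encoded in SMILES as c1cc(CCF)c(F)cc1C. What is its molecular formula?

Heavy atoms from the SMILES: 9 C, 2 F.
Implicit hydrogens by atom environment:
  3 × C (aromatic): 1 H each → 3
  3 × C (aromatic): no H
  2 × C: 2 H each → 4
  2 × F: no H
  1 × C: 3 H
  Total hydrogens = 10.
Molecular formula: C9H10F2

C9H10F2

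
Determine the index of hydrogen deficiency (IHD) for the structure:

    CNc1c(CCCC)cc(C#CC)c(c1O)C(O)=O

7

Molecular formula from the SMILES: C15H19NO3.
DoU = (2C + 2 + N − H − X)/2 = (2·15 + 2 + 1 − 19 − 0)/2 = 14/2 = 7.
(Structurally: 1 ring(s) + 6 π bond(s) = 7.)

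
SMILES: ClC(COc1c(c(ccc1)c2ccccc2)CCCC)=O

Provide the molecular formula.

C18H19ClO2

Heavy atoms from the SMILES: 18 C, 1 Cl, 2 O.
Implicit hydrogens by atom environment:
  8 × C (aromatic): 1 H each → 8
  4 × C: 2 H each → 8
  4 × C (aromatic): no H
  2 × O: no H
  1 × C: 3 H
  1 × C: no H
  1 × Cl: no H
  Total hydrogens = 19.
Molecular formula: C18H19ClO2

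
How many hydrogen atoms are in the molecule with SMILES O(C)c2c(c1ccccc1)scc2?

Hydrogens are implicit in SMILES; fill each atom to its normal valence:
  7 × C (aromatic): 1 H each → 7
  3 × C (aromatic): no H
  1 × C: 3 H
  1 × O: no H
  1 × S (aromatic): no H
  Total hydrogens = 10.

10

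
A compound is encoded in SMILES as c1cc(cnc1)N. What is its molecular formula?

Heavy atoms from the SMILES: 5 C, 2 N.
Implicit hydrogens by atom environment:
  4 × C (aromatic): 1 H each → 4
  1 × C (aromatic): no H
  1 × N: 2 H
  1 × N (aromatic): no H
  Total hydrogens = 6.
Molecular formula: C5H6N2

C5H6N2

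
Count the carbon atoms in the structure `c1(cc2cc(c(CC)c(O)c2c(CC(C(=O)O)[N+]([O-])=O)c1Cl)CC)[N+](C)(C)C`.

20

The symbol for carbon appears 20 times in the SMILES. Lowercase c denotes aromatic carbon and counts toward C.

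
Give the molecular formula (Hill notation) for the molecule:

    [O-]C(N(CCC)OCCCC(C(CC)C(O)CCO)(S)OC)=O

C15H30NO6S-

Heavy atoms from the SMILES: 15 C, 1 N, 6 O, 1 S.
Implicit hydrogens by atom environment:
  8 × C: 2 H each → 16
  3 × C: 3 H each → 9
  3 × O: no H
  2 × C: 1 H each → 2
  2 × C: no H
  2 × O: 1 H each → 2
  1 × N: no H
  1 × O (charge -1): no H
  1 × S: 1 H
  Total hydrogens = 30.
Net charge -1.
Molecular formula: C15H30NO6S-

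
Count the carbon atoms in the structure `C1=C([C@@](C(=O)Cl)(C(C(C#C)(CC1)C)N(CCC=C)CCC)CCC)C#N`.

22

The symbol for carbon appears 22 times in the SMILES. (Cl is a single chlorine, not C + l.)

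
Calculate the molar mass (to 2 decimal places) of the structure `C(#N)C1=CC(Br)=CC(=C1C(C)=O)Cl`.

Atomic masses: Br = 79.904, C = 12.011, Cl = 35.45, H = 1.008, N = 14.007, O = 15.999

258.50

Molecular formula: C9H5BrClNO.
M = 1×79.904 + 9×12.011 + 1×35.45 + 5×1.008 + 1×14.007 + 1×15.999 = 258.50 g/mol.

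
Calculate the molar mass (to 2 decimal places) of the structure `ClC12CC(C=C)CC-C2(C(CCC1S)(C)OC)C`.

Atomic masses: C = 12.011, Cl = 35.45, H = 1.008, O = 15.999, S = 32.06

Molecular formula: C15H25ClOS.
M = 15×12.011 + 1×35.45 + 25×1.008 + 1×15.999 + 1×32.06 = 288.87 g/mol.

288.87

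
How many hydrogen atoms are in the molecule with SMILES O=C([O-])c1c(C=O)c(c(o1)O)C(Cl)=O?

Hydrogens are implicit in SMILES; fill each atom to its normal valence:
  4 × C (aromatic): no H
  3 × O: no H
  2 × C: no H
  1 × C: 1 H
  1 × Cl: no H
  1 × O: 1 H
  1 × O (aromatic): no H
  1 × O (charge -1): no H
  Total hydrogens = 2.

2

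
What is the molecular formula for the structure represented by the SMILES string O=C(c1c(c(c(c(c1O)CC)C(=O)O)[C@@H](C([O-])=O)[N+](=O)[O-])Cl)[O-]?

Heavy atoms from the SMILES: 12 C, 1 Cl, 1 N, 9 O.
Implicit hydrogens by atom environment:
  6 × C (aromatic): no H
  4 × O: no H
  3 × C: no H
  3 × O (charge -1): no H
  2 × O: 1 H each → 2
  1 × C: 3 H
  1 × C: 2 H
  1 × C: 1 H
  1 × Cl: no H
  1 × N (charge +1): no H
  Total hydrogens = 8.
Net charge -2.
Molecular formula: [C12H8ClNO9]2-

[C12H8ClNO9]2-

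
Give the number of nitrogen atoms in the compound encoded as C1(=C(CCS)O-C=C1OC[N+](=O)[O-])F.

1

The symbol for nitrogen appears 1 time in the SMILES.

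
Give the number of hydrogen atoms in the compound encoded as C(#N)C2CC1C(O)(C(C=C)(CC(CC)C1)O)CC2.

23

Hydrogens are implicit in SMILES; fill each atom to its normal valence:
  7 × C: 2 H each → 14
  4 × C: 1 H each → 4
  3 × C: no H
  2 × O: 1 H each → 2
  1 × C: 3 H
  1 × N: no H
  Total hydrogens = 23.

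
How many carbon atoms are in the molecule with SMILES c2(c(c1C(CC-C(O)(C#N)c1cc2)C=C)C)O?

14

The symbol for carbon appears 14 times in the SMILES. Lowercase c denotes aromatic carbon and counts toward C.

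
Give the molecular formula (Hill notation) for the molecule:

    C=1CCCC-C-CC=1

C8H14

Heavy atoms from the SMILES: 8 C.
Implicit hydrogens by atom environment:
  6 × C: 2 H each → 12
  2 × C: 1 H each → 2
  Total hydrogens = 14.
Molecular formula: C8H14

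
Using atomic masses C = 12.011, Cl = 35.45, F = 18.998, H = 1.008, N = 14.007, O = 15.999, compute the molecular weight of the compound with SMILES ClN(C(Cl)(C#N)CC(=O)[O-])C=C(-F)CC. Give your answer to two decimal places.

254.06

Molecular formula: C8H8Cl2FN2O2-.
M = 8×12.011 + 2×35.45 + 1×18.998 + 8×1.008 + 2×14.007 + 2×15.999 = 254.06 g/mol.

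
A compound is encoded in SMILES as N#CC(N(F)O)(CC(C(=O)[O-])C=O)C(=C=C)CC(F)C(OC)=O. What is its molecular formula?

Heavy atoms from the SMILES: 13 C, 2 F, 2 N, 6 O.
Implicit hydrogens by atom environment:
  6 × C: no H
  4 × O: no H
  3 × C: 2 H each → 6
  3 × C: 1 H each → 3
  2 × F: no H
  2 × N: no H
  1 × C: 3 H
  1 × O: 1 H
  1 × O (charge -1): no H
  Total hydrogens = 13.
Net charge -1.
Molecular formula: C13H13F2N2O6-

C13H13F2N2O6-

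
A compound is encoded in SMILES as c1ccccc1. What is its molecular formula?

Heavy atoms from the SMILES: 6 C.
Implicit hydrogens by atom environment:
  6 × C (aromatic): 1 H each → 6
  Total hydrogens = 6.
Molecular formula: C6H6

C6H6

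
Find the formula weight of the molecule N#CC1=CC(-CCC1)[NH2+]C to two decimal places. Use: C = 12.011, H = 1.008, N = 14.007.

Molecular formula: C8H13N2+.
M = 8×12.011 + 13×1.008 + 2×14.007 = 137.21 g/mol.

137.21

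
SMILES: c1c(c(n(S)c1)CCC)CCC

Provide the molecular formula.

C10H17NS

Heavy atoms from the SMILES: 10 C, 1 N, 1 S.
Implicit hydrogens by atom environment:
  4 × C: 2 H each → 8
  2 × C: 3 H each → 6
  2 × C (aromatic): 1 H each → 2
  2 × C (aromatic): no H
  1 × N (aromatic): no H
  1 × S: 1 H
  Total hydrogens = 17.
Molecular formula: C10H17NS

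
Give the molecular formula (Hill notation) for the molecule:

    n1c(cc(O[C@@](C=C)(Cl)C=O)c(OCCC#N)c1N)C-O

C13H14ClN3O4

Heavy atoms from the SMILES: 13 C, 1 Cl, 3 N, 4 O.
Implicit hydrogens by atom environment:
  4 × C: 2 H each → 8
  4 × C (aromatic): no H
  3 × O: no H
  2 × C: 1 H each → 2
  2 × C: no H
  1 × C (aromatic): 1 H
  1 × Cl: no H
  1 × N: 2 H
  1 × N (aromatic): no H
  1 × N: no H
  1 × O: 1 H
  Total hydrogens = 14.
Molecular formula: C13H14ClN3O4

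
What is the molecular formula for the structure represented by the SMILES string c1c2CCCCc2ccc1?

C10H12

Heavy atoms from the SMILES: 10 C.
Implicit hydrogens by atom environment:
  4 × C: 2 H each → 8
  4 × C (aromatic): 1 H each → 4
  2 × C (aromatic): no H
  Total hydrogens = 12.
Molecular formula: C10H12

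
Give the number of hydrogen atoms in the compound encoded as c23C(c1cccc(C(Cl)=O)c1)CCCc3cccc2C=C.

17

Hydrogens are implicit in SMILES; fill each atom to its normal valence:
  7 × C (aromatic): 1 H each → 7
  5 × C (aromatic): no H
  4 × C: 2 H each → 8
  2 × C: 1 H each → 2
  1 × C: no H
  1 × Cl: no H
  1 × O: no H
  Total hydrogens = 17.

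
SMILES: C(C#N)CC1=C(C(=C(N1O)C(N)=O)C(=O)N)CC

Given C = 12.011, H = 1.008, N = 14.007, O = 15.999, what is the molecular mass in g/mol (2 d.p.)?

250.26

Molecular formula: C11H14N4O3.
M = 11×12.011 + 14×1.008 + 4×14.007 + 3×15.999 = 250.26 g/mol.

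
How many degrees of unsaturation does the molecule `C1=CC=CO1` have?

3

Molecular formula from the SMILES: C4H4O.
DoU = (2C + 2 + N − H − X)/2 = (2·4 + 2 + 0 − 4 − 0)/2 = 6/2 = 3.
(Structurally: 1 ring(s) + 2 π bond(s) = 3.)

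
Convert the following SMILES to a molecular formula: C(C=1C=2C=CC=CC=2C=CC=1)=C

C12H10

Heavy atoms from the SMILES: 12 C.
Implicit hydrogens by atom environment:
  7 × C (aromatic): 1 H each → 7
  3 × C (aromatic): no H
  1 × C: 2 H
  1 × C: 1 H
  Total hydrogens = 10.
Molecular formula: C12H10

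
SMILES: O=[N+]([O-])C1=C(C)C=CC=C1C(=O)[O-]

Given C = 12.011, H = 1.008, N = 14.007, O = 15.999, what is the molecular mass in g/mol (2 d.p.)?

Molecular formula: C8H6NO4-.
M = 8×12.011 + 6×1.008 + 1×14.007 + 4×15.999 = 180.14 g/mol.

180.14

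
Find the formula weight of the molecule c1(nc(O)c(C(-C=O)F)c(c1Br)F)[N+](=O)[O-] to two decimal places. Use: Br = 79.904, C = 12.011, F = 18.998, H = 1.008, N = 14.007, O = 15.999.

297.01

Molecular formula: C7H3BrF2N2O4.
M = 1×79.904 + 7×12.011 + 2×18.998 + 3×1.008 + 2×14.007 + 4×15.999 = 297.01 g/mol.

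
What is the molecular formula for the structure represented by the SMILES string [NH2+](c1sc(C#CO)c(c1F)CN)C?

Heavy atoms from the SMILES: 8 C, 1 F, 2 N, 1 O, 1 S.
Implicit hydrogens by atom environment:
  4 × C (aromatic): no H
  2 × C: no H
  1 × C: 3 H
  1 × C: 2 H
  1 × F: no H
  1 × N (charge +1): 2 H
  1 × N: 2 H
  1 × O: 1 H
  1 × S (aromatic): no H
  Total hydrogens = 10.
Net charge +1.
Molecular formula: C8H10FN2OS+

C8H10FN2OS+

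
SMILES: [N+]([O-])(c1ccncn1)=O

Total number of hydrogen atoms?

3

Hydrogens are implicit in SMILES; fill each atom to its normal valence:
  3 × C (aromatic): 1 H each → 3
  2 × N (aromatic): no H
  1 × C (aromatic): no H
  1 × N (charge +1): no H
  1 × O: no H
  1 × O (charge -1): no H
  Total hydrogens = 3.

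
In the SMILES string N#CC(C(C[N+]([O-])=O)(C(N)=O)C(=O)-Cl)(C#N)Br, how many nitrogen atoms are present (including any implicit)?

4

The symbol for nitrogen appears 4 times in the SMILES.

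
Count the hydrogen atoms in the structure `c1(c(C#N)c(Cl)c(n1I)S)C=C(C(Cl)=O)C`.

5

Hydrogens are implicit in SMILES; fill each atom to its normal valence:
  4 × C (aromatic): no H
  3 × C: no H
  2 × Cl: no H
  1 × C: 3 H
  1 × C: 1 H
  1 × I: no H
  1 × N (aromatic): no H
  1 × N: no H
  1 × O: no H
  1 × S: 1 H
  Total hydrogens = 5.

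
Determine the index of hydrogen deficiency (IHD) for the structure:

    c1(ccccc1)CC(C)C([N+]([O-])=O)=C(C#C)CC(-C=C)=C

10

Molecular formula from the SMILES: C18H19NO2.
DoU = (2C + 2 + N − H − X)/2 = (2·18 + 2 + 1 − 19 − 0)/2 = 20/2 = 10.
(Structurally: 1 ring(s) + 9 π bond(s) = 10.)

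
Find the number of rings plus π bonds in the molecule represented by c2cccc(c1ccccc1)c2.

8

Molecular formula from the SMILES: C12H10.
DoU = (2C + 2 + N − H − X)/2 = (2·12 + 2 + 0 − 10 − 0)/2 = 16/2 = 8.
(Structurally: 2 ring(s) + 6 π bond(s) = 8.)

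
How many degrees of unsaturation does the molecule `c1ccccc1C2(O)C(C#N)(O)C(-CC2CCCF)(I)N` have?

7

Molecular formula from the SMILES: C15H18FIN2O2.
DoU = (2C + 2 + N − H − X)/2 = (2·15 + 2 + 2 − 18 − 2)/2 = 14/2 = 7.
(Structurally: 2 ring(s) + 5 π bond(s) = 7.)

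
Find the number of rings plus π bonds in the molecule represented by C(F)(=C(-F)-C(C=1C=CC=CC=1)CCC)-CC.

5

Molecular formula from the SMILES: C14H18F2.
DoU = (2C + 2 + N − H − X)/2 = (2·14 + 2 + 0 − 18 − 2)/2 = 10/2 = 5.
(Structurally: 1 ring(s) + 4 π bond(s) = 5.)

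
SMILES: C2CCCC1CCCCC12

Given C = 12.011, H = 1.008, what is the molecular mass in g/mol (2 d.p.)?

Molecular formula: C10H18.
M = 10×12.011 + 18×1.008 = 138.25 g/mol.

138.25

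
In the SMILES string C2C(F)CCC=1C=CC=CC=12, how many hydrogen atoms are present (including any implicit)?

11

Hydrogens are implicit in SMILES; fill each atom to its normal valence:
  4 × C (aromatic): 1 H each → 4
  3 × C: 2 H each → 6
  2 × C (aromatic): no H
  1 × C: 1 H
  1 × F: no H
  Total hydrogens = 11.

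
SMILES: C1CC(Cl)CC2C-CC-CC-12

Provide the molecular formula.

C10H17Cl

Heavy atoms from the SMILES: 10 C, 1 Cl.
Implicit hydrogens by atom environment:
  7 × C: 2 H each → 14
  3 × C: 1 H each → 3
  1 × Cl: no H
  Total hydrogens = 17.
Molecular formula: C10H17Cl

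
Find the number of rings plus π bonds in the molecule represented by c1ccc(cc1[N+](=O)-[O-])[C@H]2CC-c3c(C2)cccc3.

10

Molecular formula from the SMILES: C16H15NO2.
DoU = (2C + 2 + N − H − X)/2 = (2·16 + 2 + 1 − 15 − 0)/2 = 20/2 = 10.
(Structurally: 3 ring(s) + 7 π bond(s) = 10.)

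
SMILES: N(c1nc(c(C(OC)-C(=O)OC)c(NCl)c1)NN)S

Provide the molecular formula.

C9H14ClN5O3S

Heavy atoms from the SMILES: 9 C, 1 Cl, 5 N, 3 O, 1 S.
Implicit hydrogens by atom environment:
  4 × C (aromatic): no H
  3 × N: 1 H each → 3
  3 × O: no H
  2 × C: 3 H each → 6
  1 × C (aromatic): 1 H
  1 × C: 1 H
  1 × C: no H
  1 × Cl: no H
  1 × N: 2 H
  1 × N (aromatic): no H
  1 × S: 1 H
  Total hydrogens = 14.
Molecular formula: C9H14ClN5O3S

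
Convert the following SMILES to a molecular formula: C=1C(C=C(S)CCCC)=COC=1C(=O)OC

C12H16O3S

Heavy atoms from the SMILES: 12 C, 3 O, 1 S.
Implicit hydrogens by atom environment:
  3 × C: 2 H each → 6
  2 × C: 3 H each → 6
  2 × C (aromatic): 1 H each → 2
  2 × C (aromatic): no H
  2 × C: no H
  2 × O: no H
  1 × C: 1 H
  1 × O (aromatic): no H
  1 × S: 1 H
  Total hydrogens = 16.
Molecular formula: C12H16O3S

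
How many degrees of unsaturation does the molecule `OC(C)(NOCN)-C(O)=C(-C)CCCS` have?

1

Molecular formula from the SMILES: C9H20N2O3S.
DoU = (2C + 2 + N − H − X)/2 = (2·9 + 2 + 2 − 20 − 0)/2 = 2/2 = 1.
(Structurally: 0 ring(s) + 1 π bond(s) = 1.)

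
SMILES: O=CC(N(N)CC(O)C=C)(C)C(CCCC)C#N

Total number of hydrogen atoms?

Hydrogens are implicit in SMILES; fill each atom to its normal valence:
  5 × C: 2 H each → 10
  4 × C: 1 H each → 4
  2 × C: 3 H each → 6
  2 × C: no H
  2 × N: no H
  1 × N: 2 H
  1 × O: 1 H
  1 × O: no H
  Total hydrogens = 23.

23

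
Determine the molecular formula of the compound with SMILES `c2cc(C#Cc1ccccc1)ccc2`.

Heavy atoms from the SMILES: 14 C.
Implicit hydrogens by atom environment:
  10 × C (aromatic): 1 H each → 10
  2 × C (aromatic): no H
  2 × C: no H
  Total hydrogens = 10.
Molecular formula: C14H10

C14H10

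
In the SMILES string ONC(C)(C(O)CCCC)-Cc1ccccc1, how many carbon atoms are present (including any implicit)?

The symbol for carbon appears 14 times in the SMILES. Lowercase c denotes aromatic carbon and counts toward C.

14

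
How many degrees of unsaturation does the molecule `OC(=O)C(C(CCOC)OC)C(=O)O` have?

Molecular formula from the SMILES: C8H14O6.
DoU = (2C + 2 + N − H − X)/2 = (2·8 + 2 + 0 − 14 − 0)/2 = 4/2 = 2.
(Structurally: 0 ring(s) + 2 π bond(s) = 2.)

2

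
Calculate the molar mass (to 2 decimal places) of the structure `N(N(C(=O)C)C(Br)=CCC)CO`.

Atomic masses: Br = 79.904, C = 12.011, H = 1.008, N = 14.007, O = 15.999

237.10

Molecular formula: C7H13BrN2O2.
M = 1×79.904 + 7×12.011 + 13×1.008 + 2×14.007 + 2×15.999 = 237.10 g/mol.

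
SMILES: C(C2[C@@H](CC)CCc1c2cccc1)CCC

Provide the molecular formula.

C16H24

Heavy atoms from the SMILES: 16 C.
Implicit hydrogens by atom environment:
  6 × C: 2 H each → 12
  4 × C (aromatic): 1 H each → 4
  2 × C: 3 H each → 6
  2 × C: 1 H each → 2
  2 × C (aromatic): no H
  Total hydrogens = 24.
Molecular formula: C16H24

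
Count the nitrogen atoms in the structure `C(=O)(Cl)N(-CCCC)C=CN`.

The symbol for nitrogen appears 2 times in the SMILES.

2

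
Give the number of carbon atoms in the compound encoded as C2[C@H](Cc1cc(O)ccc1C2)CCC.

The symbol for carbon appears 13 times in the SMILES. Lowercase c denotes aromatic carbon and counts toward C.

13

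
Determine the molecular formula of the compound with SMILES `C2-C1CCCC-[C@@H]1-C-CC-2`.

Heavy atoms from the SMILES: 10 C.
Implicit hydrogens by atom environment:
  8 × C: 2 H each → 16
  2 × C: 1 H each → 2
  Total hydrogens = 18.
Molecular formula: C10H18

C10H18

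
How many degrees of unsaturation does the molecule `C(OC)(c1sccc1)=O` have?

Molecular formula from the SMILES: C6H6O2S.
DoU = (2C + 2 + N − H − X)/2 = (2·6 + 2 + 0 − 6 − 0)/2 = 8/2 = 4.
(Structurally: 1 ring(s) + 3 π bond(s) = 4.)

4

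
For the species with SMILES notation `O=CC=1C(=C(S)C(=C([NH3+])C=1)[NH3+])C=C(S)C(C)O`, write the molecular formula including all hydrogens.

[C11H16N2O2S2]2+

Heavy atoms from the SMILES: 11 C, 2 N, 2 O, 2 S.
Implicit hydrogens by atom environment:
  5 × C (aromatic): no H
  3 × C: 1 H each → 3
  2 × N (charge +1): 3 H each → 6
  2 × S: 1 H each → 2
  1 × C: 3 H
  1 × C (aromatic): 1 H
  1 × C: no H
  1 × O: 1 H
  1 × O: no H
  Total hydrogens = 16.
Net charge +2.
Molecular formula: [C11H16N2O2S2]2+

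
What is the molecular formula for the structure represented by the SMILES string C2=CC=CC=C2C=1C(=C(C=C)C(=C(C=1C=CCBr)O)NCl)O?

C17H15BrClNO2

Heavy atoms from the SMILES: 1 Br, 17 C, 1 Cl, 1 N, 2 O.
Implicit hydrogens by atom environment:
  7 × C (aromatic): no H
  5 × C (aromatic): 1 H each → 5
  3 × C: 1 H each → 3
  2 × C: 2 H each → 4
  2 × O: 1 H each → 2
  1 × Br: no H
  1 × Cl: no H
  1 × N: 1 H
  Total hydrogens = 15.
Molecular formula: C17H15BrClNO2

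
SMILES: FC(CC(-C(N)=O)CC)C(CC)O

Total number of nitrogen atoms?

The symbol for nitrogen appears 1 time in the SMILES.

1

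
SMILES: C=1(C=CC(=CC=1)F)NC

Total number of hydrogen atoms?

8

Hydrogens are implicit in SMILES; fill each atom to its normal valence:
  4 × C (aromatic): 1 H each → 4
  2 × C (aromatic): no H
  1 × C: 3 H
  1 × F: no H
  1 × N: 1 H
  Total hydrogens = 8.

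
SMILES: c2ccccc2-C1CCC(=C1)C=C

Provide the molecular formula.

C13H14

Heavy atoms from the SMILES: 13 C.
Implicit hydrogens by atom environment:
  5 × C (aromatic): 1 H each → 5
  3 × C: 2 H each → 6
  3 × C: 1 H each → 3
  1 × C: no H
  1 × C (aromatic): no H
  Total hydrogens = 14.
Molecular formula: C13H14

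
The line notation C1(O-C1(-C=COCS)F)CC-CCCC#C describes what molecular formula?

C12H17FO2S

Heavy atoms from the SMILES: 12 C, 1 F, 2 O, 1 S.
Implicit hydrogens by atom environment:
  6 × C: 2 H each → 12
  4 × C: 1 H each → 4
  2 × C: no H
  2 × O: no H
  1 × F: no H
  1 × S: 1 H
  Total hydrogens = 17.
Molecular formula: C12H17FO2S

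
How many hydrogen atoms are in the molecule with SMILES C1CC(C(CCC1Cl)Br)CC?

Hydrogens are implicit in SMILES; fill each atom to its normal valence:
  5 × C: 2 H each → 10
  3 × C: 1 H each → 3
  1 × Br: no H
  1 × C: 3 H
  1 × Cl: no H
  Total hydrogens = 16.

16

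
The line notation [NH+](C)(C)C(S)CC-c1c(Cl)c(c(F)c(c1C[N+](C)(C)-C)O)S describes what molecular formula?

Heavy atoms from the SMILES: 15 C, 1 Cl, 1 F, 2 N, 1 O, 2 S.
Implicit hydrogens by atom environment:
  6 × C (aromatic): no H
  5 × C: 3 H each → 15
  3 × C: 2 H each → 6
  2 × S: 1 H each → 2
  1 × C: 1 H
  1 × Cl: no H
  1 × F: no H
  1 × N (charge +1): 1 H
  1 × N (charge +1): no H
  1 × O: 1 H
  Total hydrogens = 26.
Net charge +2.
Molecular formula: [C15H26ClFN2OS2]2+

[C15H26ClFN2OS2]2+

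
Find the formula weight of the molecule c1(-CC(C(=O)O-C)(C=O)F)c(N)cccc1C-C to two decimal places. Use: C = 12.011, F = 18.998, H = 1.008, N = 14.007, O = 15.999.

253.27

Molecular formula: C13H16FNO3.
M = 13×12.011 + 1×18.998 + 16×1.008 + 1×14.007 + 3×15.999 = 253.27 g/mol.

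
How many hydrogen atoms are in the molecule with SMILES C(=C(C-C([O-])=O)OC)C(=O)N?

8

Hydrogens are implicit in SMILES; fill each atom to its normal valence:
  3 × C: no H
  3 × O: no H
  1 × C: 3 H
  1 × C: 2 H
  1 × C: 1 H
  1 × N: 2 H
  1 × O (charge -1): no H
  Total hydrogens = 8.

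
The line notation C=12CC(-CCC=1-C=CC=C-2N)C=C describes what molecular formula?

C12H15N

Heavy atoms from the SMILES: 12 C, 1 N.
Implicit hydrogens by atom environment:
  4 × C: 2 H each → 8
  3 × C (aromatic): 1 H each → 3
  3 × C (aromatic): no H
  2 × C: 1 H each → 2
  1 × N: 2 H
  Total hydrogens = 15.
Molecular formula: C12H15N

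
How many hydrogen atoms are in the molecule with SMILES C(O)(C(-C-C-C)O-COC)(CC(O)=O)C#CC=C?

20

Hydrogens are implicit in SMILES; fill each atom to its normal valence:
  5 × C: 2 H each → 10
  4 × C: no H
  3 × O: no H
  2 × C: 3 H each → 6
  2 × C: 1 H each → 2
  2 × O: 1 H each → 2
  Total hydrogens = 20.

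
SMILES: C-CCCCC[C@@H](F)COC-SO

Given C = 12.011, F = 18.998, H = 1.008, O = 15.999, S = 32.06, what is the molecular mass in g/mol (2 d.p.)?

210.31

Molecular formula: C9H19FO2S.
M = 9×12.011 + 1×18.998 + 19×1.008 + 2×15.999 + 1×32.06 = 210.31 g/mol.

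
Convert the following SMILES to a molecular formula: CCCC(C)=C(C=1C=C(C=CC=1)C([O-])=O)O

C13H15O3-

Heavy atoms from the SMILES: 13 C, 3 O.
Implicit hydrogens by atom environment:
  4 × C (aromatic): 1 H each → 4
  3 × C: no H
  2 × C: 3 H each → 6
  2 × C: 2 H each → 4
  2 × C (aromatic): no H
  1 × O: 1 H
  1 × O: no H
  1 × O (charge -1): no H
  Total hydrogens = 15.
Net charge -1.
Molecular formula: C13H15O3-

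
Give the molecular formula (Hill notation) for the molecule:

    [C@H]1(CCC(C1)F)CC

Heavy atoms from the SMILES: 7 C, 1 F.
Implicit hydrogens by atom environment:
  4 × C: 2 H each → 8
  2 × C: 1 H each → 2
  1 × C: 3 H
  1 × F: no H
  Total hydrogens = 13.
Molecular formula: C7H13F

C7H13F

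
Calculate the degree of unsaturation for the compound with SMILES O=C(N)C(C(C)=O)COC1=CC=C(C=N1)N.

Molecular formula from the SMILES: C10H13N3O3.
DoU = (2C + 2 + N − H − X)/2 = (2·10 + 2 + 3 − 13 − 0)/2 = 12/2 = 6.
(Structurally: 1 ring(s) + 5 π bond(s) = 6.)

6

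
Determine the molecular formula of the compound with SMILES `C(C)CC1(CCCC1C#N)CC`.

Heavy atoms from the SMILES: 11 C, 1 N.
Implicit hydrogens by atom environment:
  6 × C: 2 H each → 12
  2 × C: 3 H each → 6
  2 × C: no H
  1 × C: 1 H
  1 × N: no H
  Total hydrogens = 19.
Molecular formula: C11H19N

C11H19N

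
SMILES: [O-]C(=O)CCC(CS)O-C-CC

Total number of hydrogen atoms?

15

Hydrogens are implicit in SMILES; fill each atom to its normal valence:
  5 × C: 2 H each → 10
  2 × O: no H
  1 × C: 3 H
  1 × C: 1 H
  1 × C: no H
  1 × O (charge -1): no H
  1 × S: 1 H
  Total hydrogens = 15.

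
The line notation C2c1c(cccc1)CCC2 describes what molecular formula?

C10H12

Heavy atoms from the SMILES: 10 C.
Implicit hydrogens by atom environment:
  4 × C: 2 H each → 8
  4 × C (aromatic): 1 H each → 4
  2 × C (aromatic): no H
  Total hydrogens = 12.
Molecular formula: C10H12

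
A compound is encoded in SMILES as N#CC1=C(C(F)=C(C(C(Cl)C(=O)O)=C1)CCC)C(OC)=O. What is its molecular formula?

C14H13ClFNO4

Heavy atoms from the SMILES: 14 C, 1 Cl, 1 F, 1 N, 4 O.
Implicit hydrogens by atom environment:
  5 × C (aromatic): no H
  3 × C: no H
  3 × O: no H
  2 × C: 3 H each → 6
  2 × C: 2 H each → 4
  1 × C (aromatic): 1 H
  1 × C: 1 H
  1 × Cl: no H
  1 × F: no H
  1 × N: no H
  1 × O: 1 H
  Total hydrogens = 13.
Molecular formula: C14H13ClFNO4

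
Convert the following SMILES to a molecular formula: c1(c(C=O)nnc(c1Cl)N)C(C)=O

C7H6ClN3O2

Heavy atoms from the SMILES: 7 C, 1 Cl, 3 N, 2 O.
Implicit hydrogens by atom environment:
  4 × C (aromatic): no H
  2 × N (aromatic): no H
  2 × O: no H
  1 × C: 3 H
  1 × C: 1 H
  1 × C: no H
  1 × Cl: no H
  1 × N: 2 H
  Total hydrogens = 6.
Molecular formula: C7H6ClN3O2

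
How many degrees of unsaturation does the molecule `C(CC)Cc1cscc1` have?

3

Molecular formula from the SMILES: C8H12S.
DoU = (2C + 2 + N − H − X)/2 = (2·8 + 2 + 0 − 12 − 0)/2 = 6/2 = 3.
(Structurally: 1 ring(s) + 2 π bond(s) = 3.)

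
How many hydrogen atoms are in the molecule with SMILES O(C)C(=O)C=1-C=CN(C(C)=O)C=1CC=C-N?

14

Hydrogens are implicit in SMILES; fill each atom to its normal valence:
  3 × O: no H
  2 × C: 3 H each → 6
  2 × C (aromatic): 1 H each → 2
  2 × C: 1 H each → 2
  2 × C (aromatic): no H
  2 × C: no H
  1 × C: 2 H
  1 × N: 2 H
  1 × N (aromatic): no H
  Total hydrogens = 14.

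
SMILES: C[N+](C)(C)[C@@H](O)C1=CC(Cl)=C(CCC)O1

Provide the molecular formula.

Heavy atoms from the SMILES: 11 C, 1 Cl, 1 N, 2 O.
Implicit hydrogens by atom environment:
  4 × C: 3 H each → 12
  3 × C (aromatic): no H
  2 × C: 2 H each → 4
  1 × C (aromatic): 1 H
  1 × C: 1 H
  1 × Cl: no H
  1 × N (charge +1): no H
  1 × O: 1 H
  1 × O (aromatic): no H
  Total hydrogens = 19.
Net charge +1.
Molecular formula: C11H19ClNO2+

C11H19ClNO2+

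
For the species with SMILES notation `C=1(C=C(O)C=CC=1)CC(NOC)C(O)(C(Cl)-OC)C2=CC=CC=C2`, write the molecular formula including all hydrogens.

C18H22ClNO4

Heavy atoms from the SMILES: 18 C, 1 Cl, 1 N, 4 O.
Implicit hydrogens by atom environment:
  9 × C (aromatic): 1 H each → 9
  3 × C (aromatic): no H
  2 × C: 3 H each → 6
  2 × C: 1 H each → 2
  2 × O: 1 H each → 2
  2 × O: no H
  1 × C: 2 H
  1 × C: no H
  1 × Cl: no H
  1 × N: 1 H
  Total hydrogens = 22.
Molecular formula: C18H22ClNO4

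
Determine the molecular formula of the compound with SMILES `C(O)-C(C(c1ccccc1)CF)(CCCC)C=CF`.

Heavy atoms from the SMILES: 16 C, 2 F, 1 O.
Implicit hydrogens by atom environment:
  5 × C: 2 H each → 10
  5 × C (aromatic): 1 H each → 5
  3 × C: 1 H each → 3
  2 × F: no H
  1 × C: 3 H
  1 × C: no H
  1 × C (aromatic): no H
  1 × O: 1 H
  Total hydrogens = 22.
Molecular formula: C16H22F2O

C16H22F2O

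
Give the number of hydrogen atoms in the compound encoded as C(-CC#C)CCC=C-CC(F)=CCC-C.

Hydrogens are implicit in SMILES; fill each atom to its normal valence:
  7 × C: 2 H each → 14
  4 × C: 1 H each → 4
  2 × C: no H
  1 × C: 3 H
  1 × F: no H
  Total hydrogens = 21.

21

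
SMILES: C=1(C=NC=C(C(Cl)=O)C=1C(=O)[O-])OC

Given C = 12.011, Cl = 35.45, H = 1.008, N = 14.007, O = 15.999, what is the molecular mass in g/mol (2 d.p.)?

214.58

Molecular formula: C8H5ClNO4-.
M = 8×12.011 + 1×35.45 + 5×1.008 + 1×14.007 + 4×15.999 = 214.58 g/mol.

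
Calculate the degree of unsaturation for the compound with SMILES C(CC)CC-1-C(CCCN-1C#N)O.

3

Molecular formula from the SMILES: C10H18N2O.
DoU = (2C + 2 + N − H − X)/2 = (2·10 + 2 + 2 − 18 − 0)/2 = 6/2 = 3.
(Structurally: 1 ring(s) + 2 π bond(s) = 3.)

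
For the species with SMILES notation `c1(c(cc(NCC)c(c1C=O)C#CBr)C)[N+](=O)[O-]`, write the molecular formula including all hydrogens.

C12H11BrN2O3

Heavy atoms from the SMILES: 1 Br, 12 C, 2 N, 3 O.
Implicit hydrogens by atom environment:
  5 × C (aromatic): no H
  2 × C: 3 H each → 6
  2 × C: no H
  2 × O: no H
  1 × Br: no H
  1 × C: 2 H
  1 × C (aromatic): 1 H
  1 × C: 1 H
  1 × N: 1 H
  1 × N (charge +1): no H
  1 × O (charge -1): no H
  Total hydrogens = 11.
Molecular formula: C12H11BrN2O3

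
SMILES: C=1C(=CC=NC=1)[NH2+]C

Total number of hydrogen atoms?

Hydrogens are implicit in SMILES; fill each atom to its normal valence:
  4 × C (aromatic): 1 H each → 4
  1 × C: 3 H
  1 × C (aromatic): no H
  1 × N (charge +1): 2 H
  1 × N (aromatic): no H
  Total hydrogens = 9.

9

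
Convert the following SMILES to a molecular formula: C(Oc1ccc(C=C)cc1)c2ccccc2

C15H14O

Heavy atoms from the SMILES: 15 C, 1 O.
Implicit hydrogens by atom environment:
  9 × C (aromatic): 1 H each → 9
  3 × C (aromatic): no H
  2 × C: 2 H each → 4
  1 × C: 1 H
  1 × O: no H
  Total hydrogens = 14.
Molecular formula: C15H14O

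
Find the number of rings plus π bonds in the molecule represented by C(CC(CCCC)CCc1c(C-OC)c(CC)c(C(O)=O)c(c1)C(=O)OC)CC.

Molecular formula from the SMILES: C24H38O5.
DoU = (2C + 2 + N − H − X)/2 = (2·24 + 2 + 0 − 38 − 0)/2 = 12/2 = 6.
(Structurally: 1 ring(s) + 5 π bond(s) = 6.)

6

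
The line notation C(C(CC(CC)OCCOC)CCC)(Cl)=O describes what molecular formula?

Heavy atoms from the SMILES: 12 C, 1 Cl, 3 O.
Implicit hydrogens by atom environment:
  6 × C: 2 H each → 12
  3 × C: 3 H each → 9
  3 × O: no H
  2 × C: 1 H each → 2
  1 × C: no H
  1 × Cl: no H
  Total hydrogens = 23.
Molecular formula: C12H23ClO3

C12H23ClO3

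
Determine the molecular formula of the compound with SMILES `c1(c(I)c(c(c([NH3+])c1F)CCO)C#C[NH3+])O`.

Heavy atoms from the SMILES: 10 C, 1 F, 1 I, 2 N, 2 O.
Implicit hydrogens by atom environment:
  6 × C (aromatic): no H
  2 × C: 2 H each → 4
  2 × C: no H
  2 × N (charge +1): 3 H each → 6
  2 × O: 1 H each → 2
  1 × F: no H
  1 × I: no H
  Total hydrogens = 12.
Net charge +2.
Molecular formula: [C10H12FIN2O2]2+

[C10H12FIN2O2]2+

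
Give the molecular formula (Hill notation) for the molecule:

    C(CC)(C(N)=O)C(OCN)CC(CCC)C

Heavy atoms from the SMILES: 12 C, 2 N, 2 O.
Implicit hydrogens by atom environment:
  5 × C: 2 H each → 10
  3 × C: 3 H each → 9
  3 × C: 1 H each → 3
  2 × N: 2 H each → 4
  2 × O: no H
  1 × C: no H
  Total hydrogens = 26.
Molecular formula: C12H26N2O2

C12H26N2O2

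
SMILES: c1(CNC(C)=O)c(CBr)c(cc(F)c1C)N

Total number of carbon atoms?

11

The symbol for carbon appears 11 times in the SMILES. Lowercase c denotes aromatic carbon and counts toward C.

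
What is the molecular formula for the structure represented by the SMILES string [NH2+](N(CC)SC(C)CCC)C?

C8H21N2S+

Heavy atoms from the SMILES: 8 C, 2 N, 1 S.
Implicit hydrogens by atom environment:
  4 × C: 3 H each → 12
  3 × C: 2 H each → 6
  1 × C: 1 H
  1 × N (charge +1): 2 H
  1 × N: no H
  1 × S: no H
  Total hydrogens = 21.
Net charge +1.
Molecular formula: C8H21N2S+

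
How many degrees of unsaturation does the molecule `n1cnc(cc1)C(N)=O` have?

5

Molecular formula from the SMILES: C5H5N3O.
DoU = (2C + 2 + N − H − X)/2 = (2·5 + 2 + 3 − 5 − 0)/2 = 10/2 = 5.
(Structurally: 1 ring(s) + 4 π bond(s) = 5.)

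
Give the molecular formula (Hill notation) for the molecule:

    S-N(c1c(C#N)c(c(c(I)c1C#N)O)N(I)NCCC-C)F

Heavy atoms from the SMILES: 12 C, 1 F, 2 I, 5 N, 1 O, 1 S.
Implicit hydrogens by atom environment:
  6 × C (aromatic): no H
  4 × N: no H
  3 × C: 2 H each → 6
  2 × C: no H
  2 × I: no H
  1 × C: 3 H
  1 × F: no H
  1 × N: 1 H
  1 × O: 1 H
  1 × S: 1 H
  Total hydrogens = 12.
Molecular formula: C12H12FI2N5OS

C12H12FI2N5OS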